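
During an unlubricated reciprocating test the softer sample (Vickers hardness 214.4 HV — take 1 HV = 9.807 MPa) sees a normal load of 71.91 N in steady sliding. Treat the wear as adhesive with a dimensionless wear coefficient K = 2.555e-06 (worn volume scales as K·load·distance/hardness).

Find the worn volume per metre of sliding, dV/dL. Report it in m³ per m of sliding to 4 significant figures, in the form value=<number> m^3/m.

value=8.738e-14 m^3/m

Every step carries full float precision. Quoted intermediates are rounded; rounded once at the end to 4 significant figures.
Convert: Hardness H = 214.4 HV × 9.807 MPa/HV = 2103 MPa = 2.103e+09 Pa.
Restated in SI base units: W = 71.91 N, H = 2.103e+09 Pa, K = 2.555e-06.
Sliding wear rate dV/dL = K·W/H, per unit distance: 2.555e-06 · 71.91 / 2.103e+09 = 8.738e-14 m³/m.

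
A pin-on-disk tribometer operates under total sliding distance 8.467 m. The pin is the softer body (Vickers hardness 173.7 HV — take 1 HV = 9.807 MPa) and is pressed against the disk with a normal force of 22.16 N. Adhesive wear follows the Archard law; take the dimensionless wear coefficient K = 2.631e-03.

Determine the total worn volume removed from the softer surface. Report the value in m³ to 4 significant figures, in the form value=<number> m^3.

Quoted intermediates are rounded. Every step carries full float precision. Rounded just once, at four significant digits.
Convert: Hardness H = 173.7 HV × 9.807 MPa/HV = 1703 MPa = 1.703e+09 Pa.
SI base units throughout: W = 22.16 N, H = 1.703e+09 Pa, K = 2.631e-03.
Archard volume V = K·W·L/H = 2.631e-03 · 22.16 · 8.467 / 1.703e+09 = 2.898e-10 m³.

value=2.898e-10 m^3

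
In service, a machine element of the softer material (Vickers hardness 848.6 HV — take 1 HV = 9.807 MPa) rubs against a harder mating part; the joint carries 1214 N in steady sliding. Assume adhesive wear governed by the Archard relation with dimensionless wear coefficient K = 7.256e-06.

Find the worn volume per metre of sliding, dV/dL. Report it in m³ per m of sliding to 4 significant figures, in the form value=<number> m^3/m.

value=1.058e-12 m^3/m

All working math maintains full precision; the intermediates are shown rounded — a single final rounding to 4 significant figures.
Hardness H = 848.6 HV × 9.807 MPa/HV = 8322 MPa = 8.322e+09 Pa.
Collected in SI base units: W = 1214 N, H = 8.322e+09 Pa, K = 7.256e-06.
Rate of wear dV/dL = K·W/H: 7.256e-06 · 1214 / 8.322e+09 = 1.058e-12 m³/m.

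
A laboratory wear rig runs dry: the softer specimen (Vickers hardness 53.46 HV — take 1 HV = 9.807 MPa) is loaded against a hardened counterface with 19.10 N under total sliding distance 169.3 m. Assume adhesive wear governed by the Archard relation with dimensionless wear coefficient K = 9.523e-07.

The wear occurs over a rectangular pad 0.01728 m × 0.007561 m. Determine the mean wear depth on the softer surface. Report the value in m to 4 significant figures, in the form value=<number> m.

value=4.495e-08 m

The computation runs at exact precision — intermediates appear rounded, and rounded once at the end, at 4 significant digits.
Hardness H = 53.46 HV × 9.807 MPa/HV = 524.3 MPa = 5.243e+08 Pa.
Contact area A = 0.01728 m × 0.007561 m = 1.307e-04 m².
In SI base units, W = 19.10 N, H = 5.243e+08 Pa, K = 9.523e-07.
Volume removed: V = K·W·L/H = 9.523e-07 · 19.10 · 169.3 / 5.243e+08 = 5.874e-12 m³.
Mean wear depth h = V/A = 5.874e-12 / 1.307e-04 = 4.495e-08 m.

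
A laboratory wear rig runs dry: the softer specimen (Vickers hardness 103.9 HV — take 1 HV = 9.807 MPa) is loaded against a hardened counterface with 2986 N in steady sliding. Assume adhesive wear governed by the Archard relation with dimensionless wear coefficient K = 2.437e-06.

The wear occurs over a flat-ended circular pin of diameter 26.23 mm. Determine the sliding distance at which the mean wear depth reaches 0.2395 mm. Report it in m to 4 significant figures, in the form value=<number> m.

value=1.812e+04 m

Printed values are rounded. Each operation runs at full float precision, and a lone final rounding, at four significant digits.
Hardness H = 103.9 HV × 9.807 MPa/HV = 1019 MPa = 1.019e+09 Pa.
Pin diameter d = 26.23 mm = 0.02623 m. Contact area A = π·d²/4 = π·(0.02623 m)²/4 = 5.404e-04 m².
Depth limit h_lim = 0.2395 mm = 2.395e-04 m.
Working in SI base units: W = 2986 N, H = 1.019e+09 Pa, K = 2.437e-06.
Permissible volume V_lim = h_lim·A = 2.395e-04 · 5.404e-04 = 1.294e-07 m³.
Life L = V_lim·H/(K·W) = 1.294e-07 · 1.019e+09 / (2.437e-06 · 2986) = 1.812e+04 m.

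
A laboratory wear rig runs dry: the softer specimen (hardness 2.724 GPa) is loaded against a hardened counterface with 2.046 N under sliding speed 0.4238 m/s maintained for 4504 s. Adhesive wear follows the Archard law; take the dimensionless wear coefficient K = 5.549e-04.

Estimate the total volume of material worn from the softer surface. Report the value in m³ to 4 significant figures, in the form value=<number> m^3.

value=7.956e-10 m^3

Intermediate values are displayed rounded; the algebra carries full precision — one final rounding: four significant figures.
Convert: Sliding distance L = v·t = 0.4238 m/s × 4504 s = 1909 m.
Convert: Hardness H = 2.724 GPa = 2.724e+09 Pa.
Working in SI base units: W = 2.046 N, H = 2.724e+09 Pa, K = 5.549e-04.
Archard relation: V = K·W·L/H = 5.549e-04 · 2.046 · 1909 / 2.724e+09 = 7.956e-10 m³.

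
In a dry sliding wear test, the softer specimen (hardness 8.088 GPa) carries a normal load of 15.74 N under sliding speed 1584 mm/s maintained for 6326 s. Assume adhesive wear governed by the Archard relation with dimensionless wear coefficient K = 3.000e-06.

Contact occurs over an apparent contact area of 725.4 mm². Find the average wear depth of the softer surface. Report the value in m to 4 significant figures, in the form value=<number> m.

value=8.065e-08 m

Each operation carries exact precision; intermediates appear rounded — a lone final rounding, at four significant digits.
Convert: Sliding speed v = 1584 mm/s = 1.584 m/s. Path length L = v·t = 1.584 m/s × 6326 s = 1.002e+04 m.
Convert: Hardness H = 8.088 GPa = 8.088e+09 Pa.
Convert: Contact area A = 725.4 mm² = 7.254e-04 m².
SI base units throughout: W = 15.74 N, H = 8.088e+09 Pa, K = 3.000e-06.
Worn volume V = K·W·L/H = 3.000e-06 · 15.74 · 1.002e+04 / 8.088e+09 = 5.850e-11 m³.
Average depth h = V/A = 5.850e-11 / 7.254e-04 = 8.065e-08 m.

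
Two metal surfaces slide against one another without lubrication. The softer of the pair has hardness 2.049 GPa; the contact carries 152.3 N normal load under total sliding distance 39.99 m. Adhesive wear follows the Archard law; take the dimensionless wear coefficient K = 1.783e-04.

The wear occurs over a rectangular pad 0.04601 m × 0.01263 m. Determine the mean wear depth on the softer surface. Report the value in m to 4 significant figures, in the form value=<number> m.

The intermediates appear rounded, and every step maintains exact precision, and one final rounding: four significant digits.
Hardness H = 2.049 GPa = 2.049e+09 Pa.
Contact area A = 0.04601 m × 0.01263 m = 5.811e-04 m².
Expressed in SI base units: W = 152.3 N, H = 2.049e+09 Pa, K = 1.783e-04.
The Archard volume V = K·W·L/H = 1.783e-04 · 152.3 · 39.99 / 2.049e+09 = 5.300e-10 m³.
Depth h = V/A = 5.300e-10 / 5.811e-04 = 9.120e-07 m.

value=9.120e-07 m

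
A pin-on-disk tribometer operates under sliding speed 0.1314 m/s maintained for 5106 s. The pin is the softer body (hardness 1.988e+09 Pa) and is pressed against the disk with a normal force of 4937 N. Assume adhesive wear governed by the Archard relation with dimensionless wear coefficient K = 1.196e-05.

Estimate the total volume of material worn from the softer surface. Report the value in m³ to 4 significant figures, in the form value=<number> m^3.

Intermediate values are shown rounded. Every step holds full float precision. Rounded just once, at 4 significant digits.
Distance L = v·t = 0.1314 m/s × 5106 s = 670.9 m.
Expressed in SI base units: W = 4937 N, H = 1.988e+09 Pa, K = 1.196e-05.
The Archard volume V = K·W·L/H = 1.196e-05 · 4937 · 670.9 / 1.988e+09 = 1.993e-08 m³.

value=1.993e-08 m^3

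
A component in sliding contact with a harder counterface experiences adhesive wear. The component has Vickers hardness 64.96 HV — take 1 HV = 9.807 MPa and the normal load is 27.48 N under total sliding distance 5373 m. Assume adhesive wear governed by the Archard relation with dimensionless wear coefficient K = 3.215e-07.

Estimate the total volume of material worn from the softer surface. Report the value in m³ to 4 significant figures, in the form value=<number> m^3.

value=7.451e-11 m^3

Each operation carries full precision. Quoted intermediates are rounded, and rounded just once: four significant figures.
Convert: Hardness H = 64.96 HV × 9.807 MPa/HV = 637.1 MPa = 6.371e+08 Pa.
In SI base units, W = 27.48 N, H = 6.371e+08 Pa, K = 3.215e-07.
Archard volume V = K·W·L/H = 3.215e-07 · 27.48 · 5373 / 6.371e+08 = 7.451e-11 m³.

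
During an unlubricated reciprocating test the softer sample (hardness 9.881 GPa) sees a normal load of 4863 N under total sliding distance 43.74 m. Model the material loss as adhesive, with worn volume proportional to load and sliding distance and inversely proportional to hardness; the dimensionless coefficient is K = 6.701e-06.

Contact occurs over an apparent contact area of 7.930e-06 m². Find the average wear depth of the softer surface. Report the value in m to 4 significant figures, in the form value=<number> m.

value=1.819e-05 m

Intermediate values are displayed rounded, and the computation carries full float precision, and rounded just once to four significant digits.
Hardness H = 9.881 GPa = 9.881e+09 Pa.
Collected in SI base units: W = 4863 N, H = 9.881e+09 Pa, K = 6.701e-06.
Worn volume V = K·W·L/H = 6.701e-06 · 4863 · 43.74 / 9.881e+09 = 1.443e-10 m³.
Depth h = V/A = 1.443e-10 / 7.930e-06 = 1.819e-05 m.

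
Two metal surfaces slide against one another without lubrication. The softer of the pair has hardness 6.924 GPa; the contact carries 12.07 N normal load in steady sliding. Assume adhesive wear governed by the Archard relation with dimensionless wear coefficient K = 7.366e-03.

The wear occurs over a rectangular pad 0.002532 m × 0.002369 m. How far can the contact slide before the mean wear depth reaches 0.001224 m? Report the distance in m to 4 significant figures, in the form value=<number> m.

The algebra carries exact precision, and intermediate values are displayed rounded, and a lone final rounding: 4 significant digits.
Hardness H = 6.924 GPa = 6.924e+09 Pa.
Contact area A = 0.002532 m × 0.002369 m = 5.998e-06 m².
In SI base units, W = 12.07 N, H = 6.924e+09 Pa, K = 7.366e-03.
Limit volume V_lim = h_lim·A = 0.001224 · 5.998e-06 = 7.342e-09 m³.
So the life L = V_lim·H/(K·W) = 7.342e-09 · 6.924e+09 / (7.366e-03 · 12.07) = 571.8 m.

value=571.8 m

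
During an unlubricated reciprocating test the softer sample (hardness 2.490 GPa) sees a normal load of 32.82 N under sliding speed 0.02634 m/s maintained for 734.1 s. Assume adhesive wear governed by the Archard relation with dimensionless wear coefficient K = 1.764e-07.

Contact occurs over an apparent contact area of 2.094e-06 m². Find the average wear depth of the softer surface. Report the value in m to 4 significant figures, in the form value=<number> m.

value=2.147e-08 m

Displayed values are rounded; all arithmetic holds full float precision — a lone final rounding: four significant figures.
Convert: Sliding distance L = v·t = 0.02634 m/s × 734.1 s = 19.34 m.
Convert: Hardness H = 2.490 GPa = 2.490e+09 Pa.
In SI base units: W = 32.82 N, H = 2.490e+09 Pa, K = 1.764e-07.
Archard relation: V = K·W·L/H = 1.764e-07 · 32.82 · 19.34 / 2.490e+09 = 4.496e-14 m³.
Mean wear depth h = V/A = 4.496e-14 / 2.094e-06 = 2.147e-08 m.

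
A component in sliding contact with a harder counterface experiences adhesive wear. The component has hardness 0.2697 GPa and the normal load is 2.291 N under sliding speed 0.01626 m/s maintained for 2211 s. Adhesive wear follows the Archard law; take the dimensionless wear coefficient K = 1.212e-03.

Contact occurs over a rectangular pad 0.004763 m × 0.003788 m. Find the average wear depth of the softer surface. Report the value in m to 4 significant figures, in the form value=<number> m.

Intermediate values are shown rounded, and all working math keeps full float precision; rounded just once, at four significant digits.
The distance L = v·t = 0.01626 m/s × 2211 s = 35.95 m.
Hardness H = 0.2697 GPa = 2.697e+08 Pa.
Contact area A = 0.004763 m × 0.003788 m = 1.804e-05 m².
In SI base units, W = 2.291 N, H = 2.697e+08 Pa, K = 1.212e-03.
Apply Archard: V = K·W·L/H = 1.212e-03 · 2.291 · 35.95 / 2.697e+08 = 3.701e-10 m³.
Depth h = V/A = 3.701e-10 / 1.804e-05 = 2.051e-05 m.

value=2.051e-05 m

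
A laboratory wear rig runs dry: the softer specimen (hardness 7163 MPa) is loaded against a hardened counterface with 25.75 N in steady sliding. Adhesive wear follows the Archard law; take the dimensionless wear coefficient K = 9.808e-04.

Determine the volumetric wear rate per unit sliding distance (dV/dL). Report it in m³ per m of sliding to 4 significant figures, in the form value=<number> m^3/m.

The algebra maintains full float precision; the intermediates are displayed rounded. Rounded just once to four significant digits.
Hardness H = 7163 MPa = 7.163e+09 Pa.
Collected in SI base units: W = 25.75 N, H = 7.163e+09 Pa, K = 9.808e-04.
Rate of wear dV/dL = K·W/H (no L dependence): 9.808e-04 · 25.75 / 7.163e+09 = 3.526e-12 m³/m.

value=3.526e-12 m^3/m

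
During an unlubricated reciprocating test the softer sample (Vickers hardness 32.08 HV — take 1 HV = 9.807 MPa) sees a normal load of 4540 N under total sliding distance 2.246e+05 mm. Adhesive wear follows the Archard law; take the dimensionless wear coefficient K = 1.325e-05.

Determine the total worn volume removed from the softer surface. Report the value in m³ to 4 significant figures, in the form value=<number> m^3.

Intermediate values are shown rounded — each operation keeps full precision, and one final rounding to 4 significant figures.
The distance L = 2.246e+05 mm = 224.6 m.
Hardness H = 32.08 HV × 9.807 MPa/HV = 314.6 MPa = 3.146e+08 Pa.
Expressed in SI base units: W = 4540 N, H = 3.146e+08 Pa, K = 1.325e-05.
Worn volume V = K·W·L/H = 1.325e-05 · 4540 · 224.6 / 3.146e+08 = 4.294e-08 m³.

value=4.294e-08 m^3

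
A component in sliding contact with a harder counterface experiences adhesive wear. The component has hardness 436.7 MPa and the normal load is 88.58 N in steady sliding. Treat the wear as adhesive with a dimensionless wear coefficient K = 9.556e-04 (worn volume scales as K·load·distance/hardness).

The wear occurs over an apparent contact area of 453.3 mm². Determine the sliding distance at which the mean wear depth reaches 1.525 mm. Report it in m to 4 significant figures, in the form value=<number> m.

value=3566 m

Intermediate values are printed rounded. All working math runs at full float precision; rounded just once, at 4 significant digits.
Hardness H = 436.7 MPa = 4.367e+08 Pa.
Contact area A = 453.3 mm² = 4.533e-04 m².
Depth limit h_lim = 1.525 mm = 0.001525 m.
Restated in SI base units: W = 88.58 N, H = 4.367e+08 Pa, K = 9.556e-04.
Wearable volume V_lim = h_lim·A = 0.001525 · 4.533e-04 = 6.913e-07 m³.
Life L = V_lim·H/(K·W) = 6.913e-07 · 4.367e+08 / (9.556e-04 · 88.58) = 3566 m.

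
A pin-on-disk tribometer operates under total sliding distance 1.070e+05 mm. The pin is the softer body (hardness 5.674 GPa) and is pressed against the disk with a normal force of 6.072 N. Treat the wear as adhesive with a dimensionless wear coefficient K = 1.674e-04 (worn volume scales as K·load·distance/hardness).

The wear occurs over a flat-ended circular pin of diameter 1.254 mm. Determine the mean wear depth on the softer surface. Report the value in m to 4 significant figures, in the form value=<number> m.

value=1.552e-05 m

The computation runs at full precision; intermediate values are shown rounded. Rounded once at the end: four significant figures.
Total distance L = 1.070e+05 mm = 107.0 m.
Hardness H = 5.674 GPa = 5.674e+09 Pa.
Pin diameter d = 1.254 mm = 0.001254 m. Contact area A = π·d²/4 = π·(0.001254 m)²/4 = 1.235e-06 m².
As SI base values: W = 6.072 N, H = 5.674e+09 Pa, K = 1.674e-04.
By Archard's law, V = K·W·L/H = 1.674e-04 · 6.072 · 107.0 / 5.674e+09 = 1.917e-11 m³.
Average depth h = V/A = 1.917e-11 / 1.235e-06 = 1.552e-05 m.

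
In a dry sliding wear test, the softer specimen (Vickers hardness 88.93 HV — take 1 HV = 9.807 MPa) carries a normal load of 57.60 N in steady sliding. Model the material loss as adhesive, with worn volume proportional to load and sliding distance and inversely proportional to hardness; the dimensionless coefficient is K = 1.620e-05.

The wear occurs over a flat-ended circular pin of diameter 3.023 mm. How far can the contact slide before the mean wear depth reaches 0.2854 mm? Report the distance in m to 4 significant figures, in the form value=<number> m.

Intermediate values appear rounded; the algebra keeps full precision. Rounded just once, at four significant digits.
Convert: Hardness H = 88.93 HV × 9.807 MPa/HV = 872.1 MPa = 8.721e+08 Pa.
Convert: Pin diameter d = 3.023 mm = 0.003023 m. Contact area A = π·d²/4 = π·(0.003023 m)²/4 = 7.177e-06 m².
Convert: Depth limit h_lim = 0.2854 mm = 2.854e-04 m.
Expressed in SI base units: W = 57.60 N, H = 8.721e+08 Pa, K = 1.620e-05.
Permissible volume V_lim = h_lim·A = 2.854e-04 · 7.177e-06 = 2.048e-09 m³.
Inverting, life L = V_lim·H/(K·W) = 2.048e-09 · 8.721e+08 / (1.620e-05 · 57.60) = 1915 m.

value=1915 m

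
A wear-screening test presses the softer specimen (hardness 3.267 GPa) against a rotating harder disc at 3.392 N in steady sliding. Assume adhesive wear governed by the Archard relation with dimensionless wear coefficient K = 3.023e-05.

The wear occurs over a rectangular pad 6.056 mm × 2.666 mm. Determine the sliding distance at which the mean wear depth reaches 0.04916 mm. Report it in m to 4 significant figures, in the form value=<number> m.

value=2.529e+04 m

Every step maintains full float precision, and the intermediates are displayed rounded — rounded just once: four significant digits.
Convert: Hardness H = 3.267 GPa = 3.267e+09 Pa.
Convert: Pad sides 6.056 mm × 2.666 mm = 0.006056 m × 0.002666 m. Contact area A = 0.006056 m × 0.002666 m = 1.615e-05 m².
Convert: Depth limit h_lim = 0.04916 mm = 4.916e-05 m.
Working in SI base units: W = 3.392 N, H = 3.267e+09 Pa, K = 3.023e-05.
Volume at the limit: V_lim = h_lim·A = 4.916e-05 · 1.615e-05 = 7.937e-10 m³.
So the life L = V_lim·H/(K·W) = 7.937e-10 · 3.267e+09 / (3.023e-05 · 3.392) = 2.529e+04 m.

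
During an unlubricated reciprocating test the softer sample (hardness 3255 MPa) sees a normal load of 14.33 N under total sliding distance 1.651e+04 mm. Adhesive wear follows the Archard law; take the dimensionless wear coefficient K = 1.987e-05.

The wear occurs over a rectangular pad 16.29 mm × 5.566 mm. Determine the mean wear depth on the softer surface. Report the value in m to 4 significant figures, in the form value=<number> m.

The algebra runs at full float precision. Intermediates are shown rounded; one last rounding, at 4 significant figures.
Convert: Sliding distance L = 1.651e+04 mm = 16.51 m.
Convert: Hardness H = 3255 MPa = 3.255e+09 Pa.
Convert: Pad sides 16.29 mm × 5.566 mm = 0.01629 m × 0.005566 m. Contact area A = 0.01629 m × 0.005566 m = 9.067e-05 m².
SI base units throughout: W = 14.33 N, H = 3.255e+09 Pa, K = 1.987e-05.
Wear volume V = K·W·L/H = 1.987e-05 · 14.33 · 16.51 / 3.255e+09 = 1.444e-12 m³.
Mean wear depth h = V/A = 1.444e-12 / 9.067e-05 = 1.593e-08 m.

value=1.593e-08 m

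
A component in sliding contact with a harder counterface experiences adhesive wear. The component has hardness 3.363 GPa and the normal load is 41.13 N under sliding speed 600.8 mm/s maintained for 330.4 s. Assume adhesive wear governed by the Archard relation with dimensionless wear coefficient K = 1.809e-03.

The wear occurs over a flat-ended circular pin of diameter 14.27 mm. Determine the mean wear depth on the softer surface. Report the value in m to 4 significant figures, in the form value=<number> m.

value=2.746e-05 m

Each operation holds full precision, and the intermediates appear rounded — one final rounding, at 4 significant digits.
Convert: Sliding speed v = 600.8 mm/s = 0.6008 m/s. The distance L = v·t = 0.6008 m/s × 330.4 s = 198.5 m.
Convert: Hardness H = 3.363 GPa = 3.363e+09 Pa.
Convert: Pin diameter d = 14.27 mm = 0.01427 m. Contact area A = π·d²/4 = π·(0.01427 m)²/4 = 1.599e-04 m².
Working in SI base units: W = 41.13 N, H = 3.363e+09 Pa, K = 1.809e-03.
Archard volume V = K·W·L/H = 1.809e-03 · 41.13 · 198.5 / 3.363e+09 = 4.392e-09 m³.
Depth h = V/A = 4.392e-09 / 1.599e-04 = 2.746e-05 m.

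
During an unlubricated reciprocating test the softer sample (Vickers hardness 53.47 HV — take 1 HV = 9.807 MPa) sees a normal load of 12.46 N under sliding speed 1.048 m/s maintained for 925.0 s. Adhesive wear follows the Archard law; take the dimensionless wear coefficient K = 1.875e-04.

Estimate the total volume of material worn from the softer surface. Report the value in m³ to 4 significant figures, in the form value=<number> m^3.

All arithmetic maintains exact precision, and intermediate values are printed rounded; one last rounding, at 4 significant figures.
Convert: Total distance L = v·t = 1.048 m/s × 925.0 s = 969.4 m.
Convert: Hardness H = 53.47 HV × 9.807 MPa/HV = 524.4 MPa = 5.244e+08 Pa.
Expressed in SI base units: W = 12.46 N, H = 5.244e+08 Pa, K = 1.875e-04.
Archard relation: V = K·W·L/H = 1.875e-04 · 12.46 · 969.4 / 5.244e+08 = 4.319e-09 m³.

value=4.319e-09 m^3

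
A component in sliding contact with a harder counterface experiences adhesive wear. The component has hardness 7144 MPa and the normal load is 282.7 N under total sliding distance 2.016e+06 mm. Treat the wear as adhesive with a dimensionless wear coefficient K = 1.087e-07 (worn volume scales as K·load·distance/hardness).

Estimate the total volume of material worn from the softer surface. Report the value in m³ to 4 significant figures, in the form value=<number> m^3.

Printed values are rounded — all working math holds full float precision, and rounded once at the end to four significant figures.
The distance L = 2.016e+06 mm = 2016 m.
Hardness H = 7144 MPa = 7.144e+09 Pa.
SI base units throughout: W = 282.7 N, H = 7.144e+09 Pa, K = 1.087e-07.
Archard volume V = K·W·L/H = 1.087e-07 · 282.7 · 2016 / 7.144e+09 = 8.672e-12 m³.

value=8.672e-12 m^3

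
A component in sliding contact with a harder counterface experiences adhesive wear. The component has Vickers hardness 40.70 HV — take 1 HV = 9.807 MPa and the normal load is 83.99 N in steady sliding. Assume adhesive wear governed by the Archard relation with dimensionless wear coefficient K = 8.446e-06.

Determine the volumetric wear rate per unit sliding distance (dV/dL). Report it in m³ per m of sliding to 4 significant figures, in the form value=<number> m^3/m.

Shown intermediates are rounded; all arithmetic carries full float precision — rounded just once: four significant digits.
Hardness H = 40.70 HV × 9.807 MPa/HV = 399.1 MPa = 3.991e+08 Pa.
Restated in SI base units: W = 83.99 N, H = 3.991e+08 Pa, K = 8.446e-06.
The wear rate dV/dL = K·W/H: 8.446e-06 · 83.99 / 3.991e+08 = 1.777e-12 m³/m.

value=1.777e-12 m^3/m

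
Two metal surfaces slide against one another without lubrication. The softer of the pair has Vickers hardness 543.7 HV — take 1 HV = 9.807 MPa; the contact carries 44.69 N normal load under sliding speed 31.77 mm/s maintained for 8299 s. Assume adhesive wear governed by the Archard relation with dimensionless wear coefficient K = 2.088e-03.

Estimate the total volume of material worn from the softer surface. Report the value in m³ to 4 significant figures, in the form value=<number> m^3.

value=4.614e-09 m^3

Each operation runs at full precision. Intermediates are printed rounded. Rounded once at the end, at 4 significant figures.
Sliding speed v = 31.77 mm/s = 0.03177 m/s. Sliding distance L = v·t = 0.03177 m/s × 8299 s = 263.7 m.
Hardness H = 543.7 HV × 9.807 MPa/HV = 5332 MPa = 5.332e+09 Pa.
Collected in SI base units: W = 44.69 N, H = 5.332e+09 Pa, K = 2.088e-03.
By Archard's law, V = K·W·L/H = 2.088e-03 · 44.69 · 263.7 / 5.332e+09 = 4.614e-09 m³.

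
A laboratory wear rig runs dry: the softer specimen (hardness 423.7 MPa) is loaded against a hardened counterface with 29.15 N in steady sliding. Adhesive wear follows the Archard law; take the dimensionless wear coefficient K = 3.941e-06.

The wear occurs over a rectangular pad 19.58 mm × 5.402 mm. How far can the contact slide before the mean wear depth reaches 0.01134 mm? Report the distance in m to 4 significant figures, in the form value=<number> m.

value=4424 m

The algebra runs at exact precision. The intermediates are printed rounded. Rounded just once, at four significant digits.
Hardness H = 423.7 MPa = 4.237e+08 Pa.
Pad sides 19.58 mm × 5.402 mm = 0.01958 m × 0.005402 m. Contact area A = 0.01958 m × 0.005402 m = 1.058e-04 m².
Depth limit h_lim = 0.01134 mm = 1.134e-05 m.
Expressed in SI base units: W = 29.15 N, H = 4.237e+08 Pa, K = 3.941e-06.
Volume at the limit: V_lim = h_lim·A = 1.134e-05 · 1.058e-04 = 1.199e-09 m³.
Inverting, life L = V_lim·H/(K·W) = 1.199e-09 · 4.237e+08 / (3.941e-06 · 29.15) = 4424 m.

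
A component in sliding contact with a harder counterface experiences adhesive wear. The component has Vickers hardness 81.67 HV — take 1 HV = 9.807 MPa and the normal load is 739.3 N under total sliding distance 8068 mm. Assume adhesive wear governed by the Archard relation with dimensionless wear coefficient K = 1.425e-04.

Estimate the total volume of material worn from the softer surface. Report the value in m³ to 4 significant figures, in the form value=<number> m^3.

value=1.061e-09 m^3

Printed values are rounded, and every step runs at full precision; a lone final rounding to 4 significant digits.
Convert: Total distance L = 8068 mm = 8.068 m.
Convert: Hardness H = 81.67 HV × 9.807 MPa/HV = 800.9 MPa = 8.009e+08 Pa.
Restated in SI base units: W = 739.3 N, H = 8.009e+08 Pa, K = 1.425e-04.
Wear volume V = K·W·L/H = 1.425e-04 · 739.3 · 8.068 / 8.009e+08 = 1.061e-09 m³.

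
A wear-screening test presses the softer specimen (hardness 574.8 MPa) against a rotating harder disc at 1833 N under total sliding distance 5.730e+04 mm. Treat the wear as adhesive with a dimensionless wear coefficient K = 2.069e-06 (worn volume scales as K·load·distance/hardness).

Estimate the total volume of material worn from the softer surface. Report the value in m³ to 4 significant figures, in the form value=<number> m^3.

value=3.781e-10 m^3

The intermediates are shown rounded, and all arithmetic maintains full precision; a single final rounding: 4 significant digits.
Total distance L = 5.730e+04 mm = 57.30 m.
Hardness H = 574.8 MPa = 5.748e+08 Pa.
SI base units throughout: W = 1833 N, H = 5.748e+08 Pa, K = 2.069e-06.
Archard volume V = K·W·L/H = 2.069e-06 · 1833 · 57.30 / 5.748e+08 = 3.781e-10 m³.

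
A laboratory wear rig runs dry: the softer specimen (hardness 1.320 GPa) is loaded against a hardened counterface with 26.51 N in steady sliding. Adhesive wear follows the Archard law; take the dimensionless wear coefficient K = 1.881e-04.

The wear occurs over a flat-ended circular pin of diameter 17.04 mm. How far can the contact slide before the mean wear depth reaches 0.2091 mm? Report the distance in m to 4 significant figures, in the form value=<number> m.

All working math runs at full precision. Intermediates are printed rounded; rounded just once: 4 significant figures.
Hardness H = 1.320 GPa = 1.320e+09 Pa.
Pin diameter d = 17.04 mm = 0.01704 m. Contact area A = π·d²/4 = π·(0.01704 m)²/4 = 2.280e-04 m².
Depth limit h_lim = 0.2091 mm = 2.091e-04 m.
In SI base units, W = 26.51 N, H = 1.320e+09 Pa, K = 1.881e-04.
Volume at the limit: V_lim = h_lim·A = 2.091e-04 · 2.280e-04 = 4.769e-08 m³.
Life L = V_lim·H/(K·W) = 4.769e-08 · 1.320e+09 / (1.881e-04 · 26.51) = 1.262e+04 m.

value=1.262e+04 m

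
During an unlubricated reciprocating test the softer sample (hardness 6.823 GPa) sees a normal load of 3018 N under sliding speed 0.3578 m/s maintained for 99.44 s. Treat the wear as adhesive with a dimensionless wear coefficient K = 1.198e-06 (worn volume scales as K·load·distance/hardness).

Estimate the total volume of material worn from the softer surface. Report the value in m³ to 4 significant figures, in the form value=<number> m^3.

value=1.885e-11 m^3

Each operation runs at full precision, and quoted intermediates are rounded — rounded once at the end, at four significant figures.
Convert: Sliding distance L = v·t = 0.3578 m/s × 99.44 s = 35.58 m.
Convert: Hardness H = 6.823 GPa = 6.823e+09 Pa.
In SI base units, W = 3018 N, H = 6.823e+09 Pa, K = 1.198e-06.
Archard volume V = K·W·L/H = 1.198e-06 · 3018 · 35.58 / 6.823e+09 = 1.885e-11 m³.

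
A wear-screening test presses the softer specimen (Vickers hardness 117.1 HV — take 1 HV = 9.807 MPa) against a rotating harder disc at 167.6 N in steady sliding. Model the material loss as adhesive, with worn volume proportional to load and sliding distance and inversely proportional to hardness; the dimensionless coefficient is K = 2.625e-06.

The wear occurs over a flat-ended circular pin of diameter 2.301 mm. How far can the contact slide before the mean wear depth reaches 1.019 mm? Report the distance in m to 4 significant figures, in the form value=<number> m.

value=1.106e+04 m

All arithmetic keeps exact precision, and quoted intermediates are rounded, and one final rounding: four significant figures.
Hardness H = 117.1 HV × 9.807 MPa/HV = 1148 MPa = 1.148e+09 Pa.
Pin diameter d = 2.301 mm = 0.002301 m. Contact area A = π·d²/4 = π·(0.002301 m)²/4 = 4.158e-06 m².
Depth limit h_lim = 1.019 mm = 0.001019 m.
SI base units throughout: W = 167.6 N, H = 1.148e+09 Pa, K = 2.625e-06.
At the depth limit, V_lim = h_lim·A = 0.001019 · 4.158e-06 = 4.237e-09 m³.
Sliding life L = V_lim·H/(K·W) = 4.237e-09 · 1.148e+09 / (2.625e-06 · 167.6) = 1.106e+04 m.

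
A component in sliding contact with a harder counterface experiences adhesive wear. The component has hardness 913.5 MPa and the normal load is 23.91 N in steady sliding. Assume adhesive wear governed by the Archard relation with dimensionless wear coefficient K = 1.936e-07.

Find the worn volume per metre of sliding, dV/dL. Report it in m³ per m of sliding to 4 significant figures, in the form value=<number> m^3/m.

value=5.067e-15 m^3/m

Every step keeps full float precision. The intermediates are displayed rounded, and a single final rounding: 4 significant figures.
Convert: Hardness H = 913.5 MPa = 9.135e+08 Pa.
As SI base values: W = 23.91 N, H = 9.135e+08 Pa, K = 1.936e-07.
The wear rate dV/dL = K·W/H — distance-free: 1.936e-07 · 23.91 / 9.135e+08 = 5.067e-15 m³/m.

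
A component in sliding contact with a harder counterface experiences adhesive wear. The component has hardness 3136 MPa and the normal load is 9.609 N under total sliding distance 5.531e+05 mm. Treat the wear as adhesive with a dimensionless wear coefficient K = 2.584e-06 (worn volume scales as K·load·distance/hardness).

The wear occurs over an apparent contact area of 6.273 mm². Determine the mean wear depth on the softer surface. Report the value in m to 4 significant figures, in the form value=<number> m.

value=6.981e-07 m

Intermediates are shown rounded — every step carries full precision. Rounded just once: 4 significant digits.
Convert: Distance covered L = 5.531e+05 mm = 553.1 m.
Convert: Hardness H = 3136 MPa = 3.136e+09 Pa.
Convert: Contact area A = 6.273 mm² = 6.273e-06 m².
Working in SI base units: W = 9.609 N, H = 3.136e+09 Pa, K = 2.584e-06.
The Archard volume V = K·W·L/H = 2.584e-06 · 9.609 · 553.1 / 3.136e+09 = 4.379e-12 m³.
Average depth h = V/A = 4.379e-12 / 6.273e-06 = 6.981e-07 m.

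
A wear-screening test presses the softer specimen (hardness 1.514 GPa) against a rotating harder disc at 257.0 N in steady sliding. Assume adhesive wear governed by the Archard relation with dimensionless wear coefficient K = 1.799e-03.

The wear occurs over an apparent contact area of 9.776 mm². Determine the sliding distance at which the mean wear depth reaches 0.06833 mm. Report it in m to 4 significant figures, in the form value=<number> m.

Displayed values are rounded. Each operation maintains full precision; a lone final rounding to four significant digits.
Hardness H = 1.514 GPa = 1.514e+09 Pa.
Contact area A = 9.776 mm² = 9.776e-06 m².
Depth limit h_lim = 0.06833 mm = 6.833e-05 m.
In SI base units: W = 257.0 N, H = 1.514e+09 Pa, K = 1.799e-03.
At the depth limit, V_lim = h_lim·A = 6.833e-05 · 9.776e-06 = 6.680e-10 m³.
Sliding life L = V_lim·H/(K·W) = 6.680e-10 · 1.514e+09 / (1.799e-03 · 257.0) = 2.187 m.

value=2.187 m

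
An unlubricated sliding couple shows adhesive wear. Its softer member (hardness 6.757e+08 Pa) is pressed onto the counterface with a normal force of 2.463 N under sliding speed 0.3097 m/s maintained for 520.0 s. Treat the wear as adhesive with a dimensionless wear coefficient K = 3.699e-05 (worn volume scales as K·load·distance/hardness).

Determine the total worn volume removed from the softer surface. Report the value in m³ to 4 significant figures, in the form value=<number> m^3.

All working math holds exact precision. Intermediate values are shown rounded; a lone final rounding to four significant figures.
Convert: Path length L = v·t = 0.3097 m/s × 520.0 s = 161.0 m.
In SI base units: W = 2.463 N, H = 6.757e+08 Pa, K = 3.699e-05.
The Archard volume V = K·W·L/H = 3.699e-05 · 2.463 · 161.0 / 6.757e+08 = 2.171e-11 m³.

value=2.171e-11 m^3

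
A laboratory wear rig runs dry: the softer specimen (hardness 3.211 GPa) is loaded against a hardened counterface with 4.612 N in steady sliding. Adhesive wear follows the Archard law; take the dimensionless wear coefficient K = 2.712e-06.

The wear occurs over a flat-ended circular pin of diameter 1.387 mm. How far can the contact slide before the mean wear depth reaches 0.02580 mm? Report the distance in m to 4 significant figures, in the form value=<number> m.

The computation carries exact precision; intermediate values are displayed rounded. Rounded just once: four significant figures.
Hardness H = 3.211 GPa = 3.211e+09 Pa.
Pin diameter d = 1.387 mm = 0.001387 m. Contact area A = π·d²/4 = π·(0.001387 m)²/4 = 1.511e-06 m².
Depth limit h_lim = 0.02580 mm = 2.580e-05 m.
Expressed in SI base units: W = 4.612 N, H = 3.211e+09 Pa, K = 2.712e-06.
Allowed volume V_lim = h_lim·A = 2.580e-05 · 1.511e-06 = 3.898e-11 m³.
Thus life L = V_lim·H/(K·W) = 3.898e-11 · 3.211e+09 / (2.712e-06 · 4.612) = 1.001e+04 m.

value=1.001e+04 m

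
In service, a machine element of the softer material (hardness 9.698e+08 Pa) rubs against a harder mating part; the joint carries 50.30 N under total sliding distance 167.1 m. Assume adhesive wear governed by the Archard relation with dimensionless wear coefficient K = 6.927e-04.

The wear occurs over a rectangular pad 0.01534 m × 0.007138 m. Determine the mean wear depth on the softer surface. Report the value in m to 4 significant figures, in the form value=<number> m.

value=5.483e-05 m

The algebra carries exact precision — the intermediates are printed rounded; rounded just once, at four significant figures.
Contact area A = 0.01534 m × 0.007138 m = 1.095e-04 m².
Working in SI base units: W = 50.30 N, H = 9.698e+08 Pa, K = 6.927e-04.
Archard volume V = K·W·L/H = 6.927e-04 · 50.30 · 167.1 / 9.698e+08 = 6.004e-09 m³.
Wear depth h = V/A = 6.004e-09 / 1.095e-04 = 5.483e-05 m.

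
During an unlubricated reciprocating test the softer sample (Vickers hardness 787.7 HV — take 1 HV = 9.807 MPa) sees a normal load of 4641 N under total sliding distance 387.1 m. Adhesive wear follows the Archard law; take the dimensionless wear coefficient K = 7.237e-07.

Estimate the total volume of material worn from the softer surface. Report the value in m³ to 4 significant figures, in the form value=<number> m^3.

All arithmetic keeps full float precision; printed values are rounded. Rounded just once, at four significant figures.
Convert: Hardness H = 787.7 HV × 9.807 MPa/HV = 7725 MPa = 7.725e+09 Pa.
Expressed in SI base units: W = 4641 N, H = 7.725e+09 Pa, K = 7.237e-07.
Wear volume V = K·W·L/H = 7.237e-07 · 4641 · 387.1 / 7.725e+09 = 1.683e-10 m³.

value=1.683e-10 m^3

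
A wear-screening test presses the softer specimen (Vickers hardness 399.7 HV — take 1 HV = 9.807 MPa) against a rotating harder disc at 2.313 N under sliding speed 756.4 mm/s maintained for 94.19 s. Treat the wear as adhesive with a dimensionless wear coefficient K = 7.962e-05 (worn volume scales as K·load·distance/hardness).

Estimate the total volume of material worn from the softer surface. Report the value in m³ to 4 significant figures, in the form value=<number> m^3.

value=3.347e-12 m^3

Intermediate values appear rounded — all arithmetic holds full precision — a lone final rounding, at four significant digits.
Convert: Sliding speed v = 756.4 mm/s = 0.7564 m/s. Path length L = v·t = 0.7564 m/s × 94.19 s = 71.25 m.
Convert: Hardness H = 399.7 HV × 9.807 MPa/HV = 3920 MPa = 3.920e+09 Pa.
As SI base values: W = 2.313 N, H = 3.920e+09 Pa, K = 7.962e-05.
Archard volume V = K·W·L/H = 7.962e-05 · 2.313 · 71.25 / 3.920e+09 = 3.347e-12 m³.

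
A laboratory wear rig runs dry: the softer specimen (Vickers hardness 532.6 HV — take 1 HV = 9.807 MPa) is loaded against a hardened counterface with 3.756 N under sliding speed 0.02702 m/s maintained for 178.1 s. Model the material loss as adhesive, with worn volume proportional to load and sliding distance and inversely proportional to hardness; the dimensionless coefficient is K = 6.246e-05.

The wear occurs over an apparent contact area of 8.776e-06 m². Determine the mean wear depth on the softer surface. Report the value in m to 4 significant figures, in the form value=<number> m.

value=2.463e-08 m

All arithmetic runs at full precision, and shown intermediates are rounded — rounded once at the end: four significant figures.
Convert: Sliding distance L = v·t = 0.02702 m/s × 178.1 s = 4.812 m.
Convert: Hardness H = 532.6 HV × 9.807 MPa/HV = 5223 MPa = 5.223e+09 Pa.
Working in SI base units: W = 3.756 N, H = 5.223e+09 Pa, K = 6.246e-05.
Archard volume V = K·W·L/H = 6.246e-05 · 3.756 · 4.812 / 5.223e+09 = 2.161e-13 m³.
Mean wear depth h = V/A = 2.161e-13 / 8.776e-06 = 2.463e-08 m.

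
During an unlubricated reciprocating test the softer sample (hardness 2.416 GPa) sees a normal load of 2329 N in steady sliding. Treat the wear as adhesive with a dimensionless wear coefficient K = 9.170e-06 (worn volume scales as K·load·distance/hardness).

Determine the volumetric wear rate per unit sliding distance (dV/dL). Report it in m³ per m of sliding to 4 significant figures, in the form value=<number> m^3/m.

value=8.840e-12 m^3/m

The algebra runs at full float precision; intermediates are printed rounded; one final rounding to 4 significant digits.
Convert: Hardness H = 2.416 GPa = 2.416e+09 Pa.
SI base units throughout: W = 2329 N, H = 2.416e+09 Pa, K = 9.170e-06.
Volumetric rate dV/dL = K·W/H (independent of L): 9.170e-06 · 2329 / 2.416e+09 = 8.840e-12 m³/m.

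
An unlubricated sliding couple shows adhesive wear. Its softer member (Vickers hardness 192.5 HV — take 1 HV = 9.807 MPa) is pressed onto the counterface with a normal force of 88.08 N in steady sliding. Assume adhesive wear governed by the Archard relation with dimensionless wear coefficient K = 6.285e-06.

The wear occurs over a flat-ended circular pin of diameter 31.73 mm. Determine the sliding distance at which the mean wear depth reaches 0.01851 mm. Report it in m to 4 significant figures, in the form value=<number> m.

value=4.991e+04 m

The intermediates are displayed rounded. The algebra maintains full float precision — one final rounding, at 4 significant digits.
Convert: Hardness H = 192.5 HV × 9.807 MPa/HV = 1888 MPa = 1.888e+09 Pa.
Convert: Pin diameter d = 31.73 mm = 0.03173 m. Contact area A = π·d²/4 = π·(0.03173 m)²/4 = 7.907e-04 m².
Convert: Depth limit h_lim = 0.01851 mm = 1.851e-05 m.
In SI base units: W = 88.08 N, H = 1.888e+09 Pa, K = 6.285e-06.
Wearable volume V_lim = h_lim·A = 1.851e-05 · 7.907e-04 = 1.464e-08 m³.
Sliding life L = V_lim·H/(K·W) = 1.464e-08 · 1.888e+09 / (6.285e-06 · 88.08) = 4.991e+04 m.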